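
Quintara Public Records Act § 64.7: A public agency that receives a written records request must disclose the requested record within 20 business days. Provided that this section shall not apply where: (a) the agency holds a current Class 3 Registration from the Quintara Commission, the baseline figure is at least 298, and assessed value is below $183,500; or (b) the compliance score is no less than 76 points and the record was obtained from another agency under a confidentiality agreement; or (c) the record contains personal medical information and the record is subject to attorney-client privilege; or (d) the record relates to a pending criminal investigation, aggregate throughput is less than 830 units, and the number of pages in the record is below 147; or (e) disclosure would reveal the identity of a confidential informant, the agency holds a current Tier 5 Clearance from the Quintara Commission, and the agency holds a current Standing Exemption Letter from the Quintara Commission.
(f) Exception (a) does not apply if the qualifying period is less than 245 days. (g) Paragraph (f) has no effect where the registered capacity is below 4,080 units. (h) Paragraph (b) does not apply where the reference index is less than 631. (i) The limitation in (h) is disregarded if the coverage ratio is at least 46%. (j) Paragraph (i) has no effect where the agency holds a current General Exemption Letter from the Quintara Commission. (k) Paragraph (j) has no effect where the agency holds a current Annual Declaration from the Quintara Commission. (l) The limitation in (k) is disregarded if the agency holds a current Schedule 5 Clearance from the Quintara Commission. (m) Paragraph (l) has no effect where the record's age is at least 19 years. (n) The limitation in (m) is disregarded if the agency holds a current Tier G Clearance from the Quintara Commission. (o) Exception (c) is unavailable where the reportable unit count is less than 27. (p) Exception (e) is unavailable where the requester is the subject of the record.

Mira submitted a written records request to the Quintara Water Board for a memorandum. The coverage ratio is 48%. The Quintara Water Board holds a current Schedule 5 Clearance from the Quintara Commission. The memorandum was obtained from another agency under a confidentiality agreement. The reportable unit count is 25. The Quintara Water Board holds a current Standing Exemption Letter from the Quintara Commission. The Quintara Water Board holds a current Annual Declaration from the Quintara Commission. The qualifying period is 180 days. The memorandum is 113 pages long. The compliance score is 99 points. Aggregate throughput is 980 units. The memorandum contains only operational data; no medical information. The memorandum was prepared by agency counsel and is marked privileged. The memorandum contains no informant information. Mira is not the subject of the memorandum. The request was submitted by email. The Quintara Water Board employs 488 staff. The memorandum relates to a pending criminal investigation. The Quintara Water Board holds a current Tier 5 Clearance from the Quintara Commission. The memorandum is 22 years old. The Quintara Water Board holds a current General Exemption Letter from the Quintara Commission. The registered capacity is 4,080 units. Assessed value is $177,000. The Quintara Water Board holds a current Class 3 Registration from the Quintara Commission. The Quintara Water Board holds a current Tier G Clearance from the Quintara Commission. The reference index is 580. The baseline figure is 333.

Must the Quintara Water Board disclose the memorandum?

Yes — the Quintara Water Board must disclose the memorandum.

Exception (a) is satisfied on its face — a current Class 3 Registration is held; the baseline figure is 333, meeting the 298 threshold; assessed value is $177,000, below the $183,500 limit. But applying paragraphs (f)–(g): (f) is engaged — the qualifying period is 180 days, less than the 245 days limit. (g), which would lift (f), is inapplicable — the registered capacity is 4,080 units, not below 4,080 units. So (a) is unavailable.
All of (b)'s requirements are met (the compliance score is 99 points, meeting the 76 points threshold; the memorandum was obtained under a confidentiality agreement). However, paragraphs (h)–(n) must be considered: (h) is engaged — the reference index is 580, less than the 631 limit. (i) would limit (h) — the coverage ratio is 48%, meeting the 46% threshold — but (j) sets (i) aside: (j) is triggered — a current General Exemption Letter is held. (k) would limit (j) — a current Annual Declaration is held — but (l) sets (k) aside: (l) operates against (k): a current Schedule 5 Clearance is held. (m) would limit (l) — the record's age is 22 years, meeting the 19 years threshold — but (n) sets (m) aside: (n) is triggered — a current Tier G Clearance is held. (b) is therefore removed.
Exception (c) does not apply: the memorandum contains only operational data.
Exception (d) fails — aggregate throughput is 980 units, not less than 830 units.
Exception (e) requires that disclosure would reveal the identity of a confidential informant; but the memorandum contains no informant information, so (e) is unavailable.
No exception displaces § 64.7.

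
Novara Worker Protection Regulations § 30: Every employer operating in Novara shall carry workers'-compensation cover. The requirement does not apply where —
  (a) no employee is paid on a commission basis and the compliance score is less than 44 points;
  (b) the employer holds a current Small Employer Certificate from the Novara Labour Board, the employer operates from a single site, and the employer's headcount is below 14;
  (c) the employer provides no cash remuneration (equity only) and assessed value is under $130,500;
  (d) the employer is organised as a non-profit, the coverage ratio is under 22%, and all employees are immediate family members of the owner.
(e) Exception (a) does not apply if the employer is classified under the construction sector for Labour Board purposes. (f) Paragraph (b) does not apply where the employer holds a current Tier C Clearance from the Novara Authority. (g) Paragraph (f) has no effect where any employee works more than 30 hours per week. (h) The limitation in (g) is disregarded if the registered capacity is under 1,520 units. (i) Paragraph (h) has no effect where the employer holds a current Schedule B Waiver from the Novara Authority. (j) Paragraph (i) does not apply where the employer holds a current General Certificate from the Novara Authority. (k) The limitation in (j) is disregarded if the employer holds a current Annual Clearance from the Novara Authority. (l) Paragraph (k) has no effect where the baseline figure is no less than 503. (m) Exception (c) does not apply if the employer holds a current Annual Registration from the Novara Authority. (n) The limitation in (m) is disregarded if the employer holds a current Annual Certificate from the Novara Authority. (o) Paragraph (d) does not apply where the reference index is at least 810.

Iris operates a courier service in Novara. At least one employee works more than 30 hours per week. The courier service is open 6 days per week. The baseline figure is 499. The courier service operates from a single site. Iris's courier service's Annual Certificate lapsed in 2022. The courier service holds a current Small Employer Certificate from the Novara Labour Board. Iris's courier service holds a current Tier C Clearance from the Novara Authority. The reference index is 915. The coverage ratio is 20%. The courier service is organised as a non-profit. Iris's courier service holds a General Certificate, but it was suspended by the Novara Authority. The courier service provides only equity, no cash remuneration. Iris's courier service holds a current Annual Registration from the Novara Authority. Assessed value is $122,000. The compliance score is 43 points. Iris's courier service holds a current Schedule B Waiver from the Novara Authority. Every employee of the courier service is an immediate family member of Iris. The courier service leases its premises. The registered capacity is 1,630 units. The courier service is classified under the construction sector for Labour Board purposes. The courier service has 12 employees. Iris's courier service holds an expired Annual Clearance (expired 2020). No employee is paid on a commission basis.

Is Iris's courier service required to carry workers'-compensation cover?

No — exception (b) applies; Iris's courier service is not required to carry workers'-compensation cover.

Exception (a) is satisfied on its face — no employee is paid on commission; the compliance score is 43 points, less than the 44 points limit. However, paragraph (e) must be considered: (e) operates — the courier service is classified under the construction sector. (a) is therefore removed.
Exception (b)'s conditions are all satisfied: a current Small Employer Certificate is held; the employer operates from a single site; the employer's headcount is 12, below the 14 limit. As to paragraphs (f)–(l): (f) operates (a current Tier C Clearance is held), but is overridden by (g): (g) operates against (f): at least one employee exceeds 30 hours/week. (h) does not operate here (the registered capacity is 1,630 units, not under 1,520 units), so (g) stands. Exception (b) stands.
All of (c)'s requirements are met (remuneration is equity-only; assessed value is $122,000, under the $130,500 limit). However, paragraphs (m)–(n) must be considered: (m) is engaged — a current Annual Registration is held. (n), which would lift (m), does not operate here — there is no Annual Certificate in force. (c) is therefore removed.
Exception (d) is satisfied on its face — the employer is a non-profit; the coverage ratio is 20%, under the 22% limit; every employee is an immediate family member. But applying paragraph (o): (o) operates against (d): the reference index is 915, meeting the 810 threshold. Exception (d) does not apply.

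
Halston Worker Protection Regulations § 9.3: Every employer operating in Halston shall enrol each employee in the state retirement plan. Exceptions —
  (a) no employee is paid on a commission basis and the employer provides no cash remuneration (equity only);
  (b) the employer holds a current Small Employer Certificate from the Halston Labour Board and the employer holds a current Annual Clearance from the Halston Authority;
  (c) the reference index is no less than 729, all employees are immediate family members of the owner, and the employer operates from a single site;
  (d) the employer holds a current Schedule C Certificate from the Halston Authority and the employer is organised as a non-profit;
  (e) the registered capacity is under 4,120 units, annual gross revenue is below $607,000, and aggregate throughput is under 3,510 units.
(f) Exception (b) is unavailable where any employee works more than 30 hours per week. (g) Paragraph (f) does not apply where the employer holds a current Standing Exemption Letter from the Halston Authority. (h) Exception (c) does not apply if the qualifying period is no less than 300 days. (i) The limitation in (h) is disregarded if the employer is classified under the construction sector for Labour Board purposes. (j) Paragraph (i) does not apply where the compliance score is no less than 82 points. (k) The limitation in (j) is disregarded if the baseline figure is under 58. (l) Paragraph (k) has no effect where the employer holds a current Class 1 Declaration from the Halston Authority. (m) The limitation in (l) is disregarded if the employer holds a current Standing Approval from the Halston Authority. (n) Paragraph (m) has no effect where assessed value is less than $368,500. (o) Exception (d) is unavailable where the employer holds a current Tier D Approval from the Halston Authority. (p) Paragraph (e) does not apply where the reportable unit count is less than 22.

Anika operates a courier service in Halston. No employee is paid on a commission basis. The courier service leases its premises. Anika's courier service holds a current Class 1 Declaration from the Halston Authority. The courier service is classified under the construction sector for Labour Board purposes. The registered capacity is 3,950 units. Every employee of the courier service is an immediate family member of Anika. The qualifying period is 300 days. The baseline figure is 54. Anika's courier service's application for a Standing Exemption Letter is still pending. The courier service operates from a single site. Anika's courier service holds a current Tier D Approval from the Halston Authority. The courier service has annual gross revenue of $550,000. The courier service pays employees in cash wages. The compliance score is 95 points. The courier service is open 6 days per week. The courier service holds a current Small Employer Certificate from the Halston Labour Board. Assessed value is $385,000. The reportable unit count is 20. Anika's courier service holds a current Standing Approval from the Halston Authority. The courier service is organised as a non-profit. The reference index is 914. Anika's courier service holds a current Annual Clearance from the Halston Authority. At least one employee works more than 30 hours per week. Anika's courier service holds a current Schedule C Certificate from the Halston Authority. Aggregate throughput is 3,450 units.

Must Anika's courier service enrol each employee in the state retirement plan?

Exception (a) does not apply: employees are paid cash wages.
Exception (b)'s conditions are all satisfied: a current Small Employer Certificate is held; a current Annual Clearance is held. Turning to paragraphs (f)–(g): (f) is triggered — at least one employee exceeds 30 hours/week. (g), which would lift (f), is not engaged — the Standing Exemption Letter is not current. Exception (b) does not apply.
Exception (c)'s conditions are all satisfied: the reference index is 914, meeting the 729 threshold; every employee is an immediate family member; the employer operates from a single site. Under paragraphs (h)–(n): (h) would limit (c) — the qualifying period is 300 days, meeting the 300 days threshold — but (i) sets (h) aside: (i) operates — the courier service is classified under the construction sector. (j) is engaged (the compliance score is 95 points, meeting the 82 points threshold), but is overridden by (k): (k) applies — the baseline figure is 54, under the 58 limit. (l) would limit (k) — a current Class 1 Declaration is held — but (m) sets (l) aside: (m) is engaged — a current Standing Approval is held. (n) does not operate here (assessed value is $385,000, not less than $368,500), so (m) stands. Exception (c) stands.
Exception (d) is satisfied on its face — a current Schedule C Certificate is held; the employer is a non-profit. But: (o) operates against (d): a current Tier D Approval is held. Exception (d) does not apply.
Exception (e) is satisfied on its face — the registered capacity is 3,950 units, under the 4,120 units limit; annual gross revenue is $550,000, below the $607,000 limit; aggregate throughput is 3,450 units, under the 3,510 units limit. Turning to paragraph (p): (p) operates against (e): the reportable unit count is 20, less than the 22 limit. (e) is therefore removed.

No — exception (c) applies; Anika's courier service is not required to enrol each employee in the state retirement plan.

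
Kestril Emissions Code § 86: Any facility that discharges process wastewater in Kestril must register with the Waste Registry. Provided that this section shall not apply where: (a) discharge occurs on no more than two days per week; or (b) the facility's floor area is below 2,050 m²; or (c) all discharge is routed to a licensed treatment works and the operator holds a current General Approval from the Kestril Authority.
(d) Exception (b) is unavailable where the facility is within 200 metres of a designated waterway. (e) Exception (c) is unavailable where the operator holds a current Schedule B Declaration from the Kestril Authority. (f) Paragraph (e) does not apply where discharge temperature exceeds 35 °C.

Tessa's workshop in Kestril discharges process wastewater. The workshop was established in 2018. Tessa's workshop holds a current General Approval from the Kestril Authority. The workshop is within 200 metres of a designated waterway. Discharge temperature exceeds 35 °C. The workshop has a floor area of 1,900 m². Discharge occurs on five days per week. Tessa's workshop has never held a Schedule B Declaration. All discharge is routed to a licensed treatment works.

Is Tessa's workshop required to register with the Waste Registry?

No — exception (c) applies; Tessa's workshop is not required to register with the Waste Registry.

Exception (a) fails — discharge occurs on five days per week.
All of (b)'s requirements are met (the facility's floor area is 1,900 m², below the 2,050 m² limit). But: (d) operates against (b): the workshop is within 200 m of a designated waterway. (b) is therefore removed.
Exception (c)'s conditions are all satisfied: discharge is routed to a licensed treatment works; a current General Approval is held. Under paragraphs (e)–(f): (e) is not triggered — no current Schedule B Declaration is held. Exception (c) stands.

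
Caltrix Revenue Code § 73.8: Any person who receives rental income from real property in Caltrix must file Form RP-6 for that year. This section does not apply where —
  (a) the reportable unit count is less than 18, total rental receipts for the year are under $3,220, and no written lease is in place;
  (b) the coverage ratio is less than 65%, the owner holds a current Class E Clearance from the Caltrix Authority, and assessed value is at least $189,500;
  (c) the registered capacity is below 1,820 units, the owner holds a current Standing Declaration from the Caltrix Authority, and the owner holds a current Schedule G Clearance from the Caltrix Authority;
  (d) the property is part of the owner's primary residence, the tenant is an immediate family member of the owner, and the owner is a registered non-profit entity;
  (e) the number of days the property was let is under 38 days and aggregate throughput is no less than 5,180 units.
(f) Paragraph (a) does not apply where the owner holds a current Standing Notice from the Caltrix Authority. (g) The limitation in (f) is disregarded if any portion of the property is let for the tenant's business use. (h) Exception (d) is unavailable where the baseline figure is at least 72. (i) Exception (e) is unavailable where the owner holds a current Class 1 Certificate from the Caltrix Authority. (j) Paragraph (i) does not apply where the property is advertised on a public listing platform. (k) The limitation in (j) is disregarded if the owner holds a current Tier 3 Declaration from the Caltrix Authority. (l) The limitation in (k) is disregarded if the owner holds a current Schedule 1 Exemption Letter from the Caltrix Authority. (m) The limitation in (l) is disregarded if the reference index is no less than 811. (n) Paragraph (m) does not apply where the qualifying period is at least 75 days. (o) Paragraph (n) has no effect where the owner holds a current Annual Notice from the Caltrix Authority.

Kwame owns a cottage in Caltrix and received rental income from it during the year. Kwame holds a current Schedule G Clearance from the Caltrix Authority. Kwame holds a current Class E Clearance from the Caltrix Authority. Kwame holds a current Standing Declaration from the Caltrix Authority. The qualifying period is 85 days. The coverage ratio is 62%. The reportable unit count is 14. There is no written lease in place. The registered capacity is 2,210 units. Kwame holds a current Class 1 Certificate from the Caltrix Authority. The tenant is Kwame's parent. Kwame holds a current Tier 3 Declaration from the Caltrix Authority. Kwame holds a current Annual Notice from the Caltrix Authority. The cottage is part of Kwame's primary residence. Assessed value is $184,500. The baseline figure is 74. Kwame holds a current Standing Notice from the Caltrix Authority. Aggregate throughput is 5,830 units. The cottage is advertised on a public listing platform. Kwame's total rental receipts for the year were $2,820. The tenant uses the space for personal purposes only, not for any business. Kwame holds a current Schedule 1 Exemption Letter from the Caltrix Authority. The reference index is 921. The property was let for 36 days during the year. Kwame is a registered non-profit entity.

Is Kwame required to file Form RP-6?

Exception (a)'s conditions are all satisfied: the reportable unit count is 14, less than the 18 limit; total rental receipts for the year are $2,820, under the $3,220 limit; there is no written lease. But: (f) operates against (a): a current Standing Notice is held. (g), which would lift (f), is not triggered — the space is used for personal purposes only. Exception (a) does not apply.
Exception (b) fails — assessed value is $184,500, short of $189,500.
Exception (c) requires that the registered capacity is below 1,820 units; but the registered capacity is 2,210 units, not below 1,820 units, so (c) is unavailable.
Exception (d): the cottage is part of the primary residence; the tenant is an immediate family member; Kwame is a registered non-profit — every condition holds. However, paragraph (h) must be considered: (h) operates against (d): the baseline figure is 74, meeting the 72 threshold. (d) is therefore removed.
Exception (e)'s conditions are all satisfied: the number of days the property was let is 36 days, under the 38 days limit; aggregate throughput is 5,830 units, meeting the 5,180 units threshold. But: (i) is engaged — a current Class 1 Certificate is held. (j) would limit (i) — the property is publicly advertised — but (k) sets (j) aside: (k) is triggered — a current Tier 3 Declaration is held. (l) would limit (k) — a current Schedule 1 Exemption Letter is held — but (m) sets (l) aside: (m) is triggered — the reference index is 921, meeting the 811 threshold. (n) is triggered (the qualifying period is 85 days, meeting the 75 days threshold), but yields to (o): (o) operates against (n): a current Annual Notice is held. So (e) is unavailable.
No exception applies. The general rule governs.

Yes — Kwame must file Form RP-6.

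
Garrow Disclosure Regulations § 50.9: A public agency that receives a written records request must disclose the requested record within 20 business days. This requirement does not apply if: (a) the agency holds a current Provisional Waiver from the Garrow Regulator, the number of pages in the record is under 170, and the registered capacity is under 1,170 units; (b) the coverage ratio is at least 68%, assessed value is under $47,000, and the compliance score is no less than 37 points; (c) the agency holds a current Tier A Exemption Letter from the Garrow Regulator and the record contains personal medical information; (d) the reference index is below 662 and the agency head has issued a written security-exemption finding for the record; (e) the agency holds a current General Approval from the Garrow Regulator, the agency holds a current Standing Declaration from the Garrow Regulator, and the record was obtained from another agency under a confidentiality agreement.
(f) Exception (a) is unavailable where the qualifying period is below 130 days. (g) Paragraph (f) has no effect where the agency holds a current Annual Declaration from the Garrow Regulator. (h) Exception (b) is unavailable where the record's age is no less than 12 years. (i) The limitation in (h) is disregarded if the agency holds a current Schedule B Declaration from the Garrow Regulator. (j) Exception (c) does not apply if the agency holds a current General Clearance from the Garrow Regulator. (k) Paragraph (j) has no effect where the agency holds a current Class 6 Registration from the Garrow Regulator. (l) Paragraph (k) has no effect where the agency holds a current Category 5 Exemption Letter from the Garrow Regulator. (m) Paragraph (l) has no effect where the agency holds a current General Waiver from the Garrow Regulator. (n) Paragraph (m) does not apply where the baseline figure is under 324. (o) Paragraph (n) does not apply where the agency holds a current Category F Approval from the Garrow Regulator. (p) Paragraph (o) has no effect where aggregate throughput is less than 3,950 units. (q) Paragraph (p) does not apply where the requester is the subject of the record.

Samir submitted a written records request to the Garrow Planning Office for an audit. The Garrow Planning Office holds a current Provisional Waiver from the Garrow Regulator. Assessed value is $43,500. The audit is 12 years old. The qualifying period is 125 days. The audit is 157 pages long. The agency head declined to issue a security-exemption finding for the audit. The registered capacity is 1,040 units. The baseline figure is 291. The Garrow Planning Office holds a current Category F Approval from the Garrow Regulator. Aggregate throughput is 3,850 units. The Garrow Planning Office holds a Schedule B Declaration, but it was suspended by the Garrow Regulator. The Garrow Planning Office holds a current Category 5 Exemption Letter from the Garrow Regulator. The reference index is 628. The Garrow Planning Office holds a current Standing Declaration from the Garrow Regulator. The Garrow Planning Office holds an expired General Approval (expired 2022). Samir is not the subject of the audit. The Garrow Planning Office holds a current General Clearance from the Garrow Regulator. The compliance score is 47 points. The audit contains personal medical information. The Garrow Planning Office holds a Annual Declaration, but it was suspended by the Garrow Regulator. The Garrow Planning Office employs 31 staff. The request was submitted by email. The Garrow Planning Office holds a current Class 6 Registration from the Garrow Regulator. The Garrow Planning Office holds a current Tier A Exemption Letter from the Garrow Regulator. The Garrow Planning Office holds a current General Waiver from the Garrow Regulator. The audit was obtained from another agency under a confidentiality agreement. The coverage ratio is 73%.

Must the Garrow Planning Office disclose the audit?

All of (a)'s requirements are met (a current Provisional Waiver is held; the number of pages in the record is 157, under the 170 limit; the registered capacity is 1,040 units, under the 1,170 units limit). But: (f) operates against (a): the qualifying period is 125 days, below the 130 days limit. (g), which would lift (f), does not operate here — the Annual Declaration is not current. Exception (a) does not apply.
Exception (b) is satisfied on its face — the coverage ratio is 73%, meeting the 68% threshold; assessed value is $43,500, under the $47,000 limit; the compliance score is 47 points, meeting the 37 points threshold. However, paragraphs (h)–(i) must be considered: (h) is triggered — the record's age is 12 years, meeting the 12 years threshold. (i) is inapplicable (there is no Schedule B Declaration in force), so (h) stands. Exception (b) does not apply.
All of (c)'s requirements are met (a current Tier A Exemption Letter is held; the audit contains personal medical information). But: (j) operates against (c): a current General Clearance is held. (k) is triggered (a current Class 6 Registration is held), but is displaced by (l): (l) operates against (k): a current Category 5 Exemption Letter is held. (m) would limit (l) — a current General Waiver is held — but (n) sets (m) aside: (n) is engaged — the baseline figure is 291, under the 324 limit. (o) applies (a current Category F Approval is held), but yields to (p): (p) applies — aggregate throughput is 3,850 units, less than the 3,950 units limit. (q) is not engaged (Samir is not the subject of the audit), so (p) stands. Exception (c) does not apply.
Exception (d) requires that the agency head has issued a written security-exemption finding for the record; but the agency head declined to issue a security-exemption finding, so (d) is unavailable.
Exception (e) does not apply: no current General Approval is held.
Every exception is unavailable, so the rule governs.

Yes — the Garrow Planning Office must disclose the audit.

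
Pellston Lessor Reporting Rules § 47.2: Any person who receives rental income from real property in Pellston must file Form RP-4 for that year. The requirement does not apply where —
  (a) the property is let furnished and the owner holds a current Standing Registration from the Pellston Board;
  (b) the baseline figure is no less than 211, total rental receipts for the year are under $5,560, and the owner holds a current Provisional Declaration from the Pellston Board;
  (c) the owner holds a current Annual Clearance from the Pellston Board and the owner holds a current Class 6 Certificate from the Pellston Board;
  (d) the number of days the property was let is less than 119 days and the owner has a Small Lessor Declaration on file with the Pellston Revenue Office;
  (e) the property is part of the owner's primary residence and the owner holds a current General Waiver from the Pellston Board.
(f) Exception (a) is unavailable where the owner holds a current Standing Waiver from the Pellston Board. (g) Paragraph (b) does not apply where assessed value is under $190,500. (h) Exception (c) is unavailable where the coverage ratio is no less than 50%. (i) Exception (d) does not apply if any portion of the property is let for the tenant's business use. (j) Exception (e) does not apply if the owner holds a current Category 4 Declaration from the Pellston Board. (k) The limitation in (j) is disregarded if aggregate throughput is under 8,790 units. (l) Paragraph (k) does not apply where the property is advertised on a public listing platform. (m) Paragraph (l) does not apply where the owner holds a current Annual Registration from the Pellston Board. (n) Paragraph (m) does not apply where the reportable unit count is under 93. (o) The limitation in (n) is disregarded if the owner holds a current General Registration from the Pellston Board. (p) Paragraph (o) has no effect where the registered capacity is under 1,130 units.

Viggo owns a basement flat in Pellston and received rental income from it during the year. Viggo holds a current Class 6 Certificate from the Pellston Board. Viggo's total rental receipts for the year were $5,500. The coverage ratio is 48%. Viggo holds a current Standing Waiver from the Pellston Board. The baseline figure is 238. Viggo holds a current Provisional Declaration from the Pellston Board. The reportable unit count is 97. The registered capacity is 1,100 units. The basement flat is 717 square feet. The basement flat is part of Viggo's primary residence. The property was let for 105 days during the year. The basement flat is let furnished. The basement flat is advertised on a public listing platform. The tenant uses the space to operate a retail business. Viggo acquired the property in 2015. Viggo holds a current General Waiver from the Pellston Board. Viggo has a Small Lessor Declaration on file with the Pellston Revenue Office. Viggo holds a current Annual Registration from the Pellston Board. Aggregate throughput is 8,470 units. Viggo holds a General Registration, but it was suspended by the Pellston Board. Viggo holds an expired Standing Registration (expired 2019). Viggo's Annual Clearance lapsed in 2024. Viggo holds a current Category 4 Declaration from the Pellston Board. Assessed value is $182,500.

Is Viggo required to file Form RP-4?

Exception (a) does not apply: there is no Standing Registration in force.
Exception (b): the baseline figure is 238, meeting the 211 threshold; total rental receipts for the year are $5,500, under the $5,560 limit; a current Provisional Declaration is held — every condition holds. But applying paragraph (g): (g) is triggered — assessed value is $182,500, under the $190,500 limit. So (b) is unavailable.
Exception (c) requires that the owner holds a current Annual Clearance from the Pellston Board; but there is no Annual Clearance in force, so (c) is unavailable.
Exception (d): the number of days the property was let is 105 days, less than the 119 days limit; a Small Lessor Declaration is on file — every condition holds. But applying paragraph (i): (i) is engaged — the space is let for business use. Exception (d) does not apply.
Exception (e): the basement flat is part of the primary residence; a current General Waiver is held — every condition holds. Applying paragraphs (j)–(p): (j) would limit (e) — a current Category 4 Declaration is held — but (k) sets (j) aside: (k) operates — aggregate throughput is 8,470 units, under the 8,790 units limit. (l) would limit (k) — the property is publicly advertised — but (m) sets (l) aside: (m) operates against (l): a current Annual Registration is held. (n) is not triggered (the reportable unit count is 97, not under 93), so (m) stands. Exception (e) stands.

No — exception (e) applies; Viggo is not required to file Form RP-4.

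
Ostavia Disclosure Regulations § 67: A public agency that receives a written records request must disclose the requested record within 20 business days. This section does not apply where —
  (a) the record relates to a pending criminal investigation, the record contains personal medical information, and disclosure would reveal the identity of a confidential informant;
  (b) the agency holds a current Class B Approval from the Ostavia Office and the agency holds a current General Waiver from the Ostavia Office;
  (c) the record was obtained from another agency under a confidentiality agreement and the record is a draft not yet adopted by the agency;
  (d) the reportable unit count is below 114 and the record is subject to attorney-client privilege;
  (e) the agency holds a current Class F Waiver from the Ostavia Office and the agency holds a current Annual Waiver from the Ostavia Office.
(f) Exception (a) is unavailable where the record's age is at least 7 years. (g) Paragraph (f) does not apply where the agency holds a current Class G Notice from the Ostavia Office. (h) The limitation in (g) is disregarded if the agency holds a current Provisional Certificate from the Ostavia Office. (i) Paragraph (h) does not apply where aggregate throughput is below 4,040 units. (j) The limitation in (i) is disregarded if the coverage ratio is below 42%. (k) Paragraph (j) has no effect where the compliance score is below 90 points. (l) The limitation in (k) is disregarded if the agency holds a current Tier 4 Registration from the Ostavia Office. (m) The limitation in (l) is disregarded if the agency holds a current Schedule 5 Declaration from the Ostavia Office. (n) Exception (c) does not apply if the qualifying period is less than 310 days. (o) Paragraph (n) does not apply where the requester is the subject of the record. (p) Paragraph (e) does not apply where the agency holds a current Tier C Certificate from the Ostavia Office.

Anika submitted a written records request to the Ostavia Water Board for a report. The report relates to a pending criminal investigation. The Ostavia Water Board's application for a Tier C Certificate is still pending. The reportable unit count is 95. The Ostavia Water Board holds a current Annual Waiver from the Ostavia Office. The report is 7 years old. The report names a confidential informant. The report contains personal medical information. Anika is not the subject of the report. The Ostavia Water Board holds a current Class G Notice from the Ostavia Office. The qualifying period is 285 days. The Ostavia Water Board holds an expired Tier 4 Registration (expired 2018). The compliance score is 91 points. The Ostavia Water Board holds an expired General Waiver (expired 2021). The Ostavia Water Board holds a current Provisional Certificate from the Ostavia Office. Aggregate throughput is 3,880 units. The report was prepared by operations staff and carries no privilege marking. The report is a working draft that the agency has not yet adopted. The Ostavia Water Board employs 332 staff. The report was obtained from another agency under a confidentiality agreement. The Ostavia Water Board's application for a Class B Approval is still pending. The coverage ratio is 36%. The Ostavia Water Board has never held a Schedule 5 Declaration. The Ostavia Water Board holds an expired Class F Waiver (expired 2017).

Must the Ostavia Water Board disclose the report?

Yes — the Ostavia Water Board must disclose the report.

Exception (a): the report relates to a pending investigation; the report contains personal medical information; the report names a confidential informant — every condition holds. However, paragraphs (f)–(m) must be considered: (f) operates against (a): the record's age is 7 years, meeting the 7 years threshold. (g) is triggered (a current Class G Notice is held), but is overridden by (h): (h) operates against (g): a current Provisional Certificate is held. (i) applies (aggregate throughput is 3,880 units, below the 4,040 units limit), but yields to (j): (j) is engaged — the coverage ratio is 36%, below the 42% limit. (k), which would lift (j), is not triggered — the compliance score is 91 points, not below 90 points. So (a) is unavailable.
Exception (b) requires that the agency holds a current Class B Approval from the Ostavia Office; but no current Class B Approval is held, so (b) is unavailable.
All of (c)'s requirements are met (the report was obtained under a confidentiality agreement; the report is an unadopted draft). Turning to paragraphs (n)–(o): (n) operates against (c): the qualifying period is 285 days, less than the 310 days limit. (o), which would lift (n), is inapplicable — Anika is not the subject of the report. (c) is therefore removed.
Exception (d) requires that the record is subject to attorney-client privilege; but the report carries no privilege marking, so (d) is unavailable.
Exception (e) fails — the Class F Waiver is not current.
None of the exceptions is available; § 67 applies in full.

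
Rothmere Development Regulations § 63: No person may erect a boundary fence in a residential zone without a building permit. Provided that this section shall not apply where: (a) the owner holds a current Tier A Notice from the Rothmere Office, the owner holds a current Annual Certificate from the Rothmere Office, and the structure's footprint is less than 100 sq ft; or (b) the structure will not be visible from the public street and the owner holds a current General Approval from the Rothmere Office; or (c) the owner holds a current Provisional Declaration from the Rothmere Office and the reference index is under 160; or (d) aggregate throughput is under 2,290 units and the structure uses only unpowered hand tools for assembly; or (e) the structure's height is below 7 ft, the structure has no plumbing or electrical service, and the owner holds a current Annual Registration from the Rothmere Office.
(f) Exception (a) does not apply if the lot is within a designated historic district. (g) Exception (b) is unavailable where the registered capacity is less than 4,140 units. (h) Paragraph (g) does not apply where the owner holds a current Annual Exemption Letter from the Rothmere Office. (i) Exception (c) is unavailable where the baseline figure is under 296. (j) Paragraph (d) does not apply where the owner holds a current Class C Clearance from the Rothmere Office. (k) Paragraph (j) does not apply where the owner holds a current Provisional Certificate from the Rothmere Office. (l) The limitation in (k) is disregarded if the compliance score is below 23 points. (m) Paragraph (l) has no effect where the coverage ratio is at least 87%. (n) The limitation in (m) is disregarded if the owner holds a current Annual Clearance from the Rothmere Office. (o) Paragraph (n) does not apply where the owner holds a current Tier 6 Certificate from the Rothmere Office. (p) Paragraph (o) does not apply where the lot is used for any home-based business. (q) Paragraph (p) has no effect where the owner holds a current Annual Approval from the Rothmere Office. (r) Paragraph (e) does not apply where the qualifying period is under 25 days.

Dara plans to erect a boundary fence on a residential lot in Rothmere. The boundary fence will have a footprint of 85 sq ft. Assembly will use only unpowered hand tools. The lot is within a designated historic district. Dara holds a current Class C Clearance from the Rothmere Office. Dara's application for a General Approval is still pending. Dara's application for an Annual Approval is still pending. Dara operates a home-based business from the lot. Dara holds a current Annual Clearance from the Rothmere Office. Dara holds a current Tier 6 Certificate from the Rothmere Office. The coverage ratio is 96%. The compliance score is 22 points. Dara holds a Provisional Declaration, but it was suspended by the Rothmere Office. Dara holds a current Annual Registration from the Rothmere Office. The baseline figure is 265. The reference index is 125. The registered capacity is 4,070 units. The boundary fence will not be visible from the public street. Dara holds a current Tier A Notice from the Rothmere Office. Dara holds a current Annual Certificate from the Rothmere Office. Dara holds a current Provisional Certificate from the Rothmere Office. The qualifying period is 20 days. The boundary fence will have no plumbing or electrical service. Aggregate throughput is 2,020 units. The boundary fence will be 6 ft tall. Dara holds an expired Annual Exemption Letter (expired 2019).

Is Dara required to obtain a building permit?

Yes — Dara must obtain a building permit.

All of (a)'s requirements are met (a current Tier A Notice is held; a current Annual Certificate is held; the structure's footprint is 85 sq ft, less than the 100 sq ft limit). But applying paragraph (f): (f) operates against (a): the lot is in a historic district. (a) is therefore removed.
Exception (b) does not apply: the General Approval is not current.
Exception (c) does not apply: there is no Provisional Declaration in force.
Exception (d) is satisfied on its face — aggregate throughput is 2,020 units, under the 2,290 units limit; assembly uses only hand tools. But applying paragraphs (j)–(q): (j) applies — a current Class C Clearance is held. (k) would limit (j) — a current Provisional Certificate is held — but (l) sets (k) aside: (l) is triggered — the compliance score is 22 points, below the 23 points limit. (m) operates (the coverage ratio is 96%, meeting the 87% threshold), but is overridden by (n): (n) operates — a current Annual Clearance is held. (o) would limit (n) — a current Tier 6 Certificate is held — but (p) sets (o) aside: (p) is engaged — a home-based business operates on the lot. (q), which would lift (p), does not operate here — no current Annual Approval is held. Exception (d) does not apply.
Exception (e) is satisfied on its face — the structure's height is 6 ft, below the 7 ft limit; there is no plumbing or electrical service; a current Annual Registration is held. But applying paragraph (r): (r) operates against (e): the qualifying period is 20 days, under the 25 days limit. Exception (e) does not apply.
No exception applies. The general rule governs.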